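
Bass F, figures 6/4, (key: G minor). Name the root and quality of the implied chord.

Bb major

The figures 6/4 indicate a triad in second inversion.
In second inversion the root lies a fourth above the bass: a fourth above F in G minor is Bb.
The chord tones are F, Bb, D, giving Bb major.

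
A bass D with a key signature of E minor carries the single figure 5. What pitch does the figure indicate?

Counting 4 letter steps above D lands on A; in E minor, that letter is A.

A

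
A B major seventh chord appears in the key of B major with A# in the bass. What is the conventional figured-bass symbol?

A# is the seventh of B major seventh, so the chord is in third inversion.
A seventh chord in third inversion is figured 6/4/2, conventionally abbreviated 4/2.

4/2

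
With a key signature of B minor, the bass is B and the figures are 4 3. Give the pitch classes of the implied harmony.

B, D, E, G

The written figures 4 3 are shorthand for 6/4/3: the 6 is implied.
A third above B in this key is D.
A fourth above B in this key is E.
A sixth above B in this key is G.
Together with the bass B, this spells E minor seventh in second inversion.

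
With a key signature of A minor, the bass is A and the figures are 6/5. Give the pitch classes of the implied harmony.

The written figures 6/5 are shorthand for 6/5/3: the 3 is implied.
A third above A in this key is C.
A fifth above A in this key is E.
A sixth above A in this key is F.
Together with the bass A, this spells F major seventh in first inversion.

A, C, E, F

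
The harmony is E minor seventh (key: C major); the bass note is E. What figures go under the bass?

E is the root of E minor seventh, so the chord is in root position.
A seventh chord in root position is figured 7/5/3, conventionally abbreviated 7.

7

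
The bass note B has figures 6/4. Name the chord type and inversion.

Intervals of 6/4 above the bass form a triad; the bass is the fifth, so this is second inversion.

triad, second inversion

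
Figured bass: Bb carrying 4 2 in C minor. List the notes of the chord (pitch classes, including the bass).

The written figures 4 2 are shorthand for 6/4/2: the 6 is implied.
A second above Bb in this key is C.
A fourth above Bb in this key is Eb.
A sixth above Bb in this key is G.
Together with the bass Bb, this spells C minor seventh in third inversion.

Bb, C, Eb, G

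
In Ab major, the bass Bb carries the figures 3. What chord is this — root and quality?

The figures 3 indicate a triad in root position.
In root position the bass is the root, so the root is Bb.
The chord tones are Bb, Db, F, giving Bb minor.

Bb minor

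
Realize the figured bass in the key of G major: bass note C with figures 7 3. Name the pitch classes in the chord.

C, E, G, B

The written figures 7 3 are shorthand for 7/5/3: the 5 is implied.
A third above C in this key is E.
A fifth above C in this key is G.
A seventh above C in this key is B.
Together with the bass C, this spells C major seventh in root position.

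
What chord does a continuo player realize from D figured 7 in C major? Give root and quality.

The figures 7 indicate a seventh chord in root position.
In root position the bass is the root, so the root is D.
The chord tones are D, F, A, C, giving D minor seventh.

D minor seventh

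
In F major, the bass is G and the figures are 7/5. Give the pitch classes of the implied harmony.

The written figures 7/5 are shorthand for 7/5/3: the 3 is implied.
A third above G in this key is Bb.
A fifth above G in this key is D.
A seventh above G in this key is F.
Together with the bass G, this spells G minor seventh in root position.

G, Bb, D, F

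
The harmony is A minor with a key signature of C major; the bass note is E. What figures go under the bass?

E is the fifth of A minor, so the chord is in second inversion.
A triad in second inversion is figured 6/4, conventionally abbreviated 6/4.

6/4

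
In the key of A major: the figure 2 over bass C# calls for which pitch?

D

Counting 1 letter step above C# lands on D; in A major, that letter is D.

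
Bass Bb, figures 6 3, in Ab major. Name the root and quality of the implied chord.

The figures 6 3 indicate a triad in first inversion.
In first inversion the root lies a sixth above the bass: a sixth above Bb in Ab major is G.
The chord tones are Bb, Db, G, giving G diminished.

G diminished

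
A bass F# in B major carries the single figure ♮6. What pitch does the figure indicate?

Counting 5 letter steps above F# lands on D; in B major, that letter is D#.
The ♮6 figure makes it natural, giving D.

D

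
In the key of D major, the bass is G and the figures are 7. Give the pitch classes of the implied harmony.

G, B, D, F#

The written figures 7 are shorthand for 7/5/3: the 5/3 are implied.
A third above G in this key is B.
A fifth above G in this key is D.
A seventh above G in this key is F#.
Together with the bass G, this spells G major seventh in root position.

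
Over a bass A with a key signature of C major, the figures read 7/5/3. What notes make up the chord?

A third above A in this key is C.
A fifth above A in this key is E.
A seventh above A in this key is G.
Together with the bass A, this spells A minor seventh in root position.

A, C, E, G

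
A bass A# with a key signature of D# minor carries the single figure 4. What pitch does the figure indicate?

D#

Counting 3 letter steps above A# lands on D; in D# minor, that letter is D#.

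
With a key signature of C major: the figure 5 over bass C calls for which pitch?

Counting 4 letter steps above C lands on G; in C major, that letter is G.

G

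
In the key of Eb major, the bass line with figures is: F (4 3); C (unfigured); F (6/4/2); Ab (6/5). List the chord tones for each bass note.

F (6/4/3): F, Ab, Bb, D.
C (5/3): C, Eb, G.
F (6/4/2): F, G, Bb, D.
Ab (6/5/3): Ab, C, Eb, F.

F, Ab, Bb, D | C, Eb, G | F, G, Bb, D | Ab, C, Eb, F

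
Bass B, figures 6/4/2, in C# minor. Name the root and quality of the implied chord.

The figures 6/4/2 indicate a seventh chord in third inversion.
In third inversion the root lies a second above the bass: a second above B in C# minor is C#.
The chord tones are B, C#, E, G#, giving C# minor seventh.

C# minor seventh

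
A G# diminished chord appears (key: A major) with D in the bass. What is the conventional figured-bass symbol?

6/4

D is the fifth of G# diminished, so the chord is in second inversion.
A triad in second inversion is figured 6/4, conventionally abbreviated 6/4.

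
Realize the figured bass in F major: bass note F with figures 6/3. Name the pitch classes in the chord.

A third above F in this key is A.
A sixth above F in this key is D.
Together with the bass F, this spells D minor in first inversion.

F, A, D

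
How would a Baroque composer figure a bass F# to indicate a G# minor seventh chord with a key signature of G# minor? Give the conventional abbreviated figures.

4/2

F# is the seventh of G# minor seventh, so the chord is in third inversion.
A seventh chord in third inversion is figured 6/4/2, conventionally abbreviated 4/2.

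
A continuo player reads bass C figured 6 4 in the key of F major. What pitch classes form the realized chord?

A fourth above C in this key is F.
A sixth above C in this key is A.
Together with the bass C, this spells F major in second inversion.

C, F, A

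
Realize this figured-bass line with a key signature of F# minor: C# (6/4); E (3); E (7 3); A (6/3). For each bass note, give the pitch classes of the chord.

C#, F#, A | E, G#, B | E, G#, B, D | A, C#, F#

C# (6/4): C#, F#, A.
E (5/3): E, G#, B.
E (7/5/3): E, G#, B, D.
A (6/3): A, C#, F#.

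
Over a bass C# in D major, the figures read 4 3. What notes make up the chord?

The written figures 4 3 are shorthand for 6/4/3: the 6 is implied.
A third above C# in this key is E.
A fourth above C# in this key is F#.
A sixth above C# in this key is A.
Together with the bass C#, this spells F# minor seventh in second inversion.

C#, E, F#, A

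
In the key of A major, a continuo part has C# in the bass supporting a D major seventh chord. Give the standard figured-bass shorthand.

4/2

C# is the seventh of D major seventh, so the chord is in third inversion.
A seventh chord in third inversion is figured 6/4/2, conventionally abbreviated 4/2.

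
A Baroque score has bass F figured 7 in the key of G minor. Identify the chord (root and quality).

F dominant seventh

The figures 7 indicate a seventh chord in root position.
In root position the bass is the root, so the root is F.
The chord tones are F, A, C, Eb, giving F dominant seventh.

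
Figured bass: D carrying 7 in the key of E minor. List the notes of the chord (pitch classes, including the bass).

The written figures 7 are shorthand for 7/5/3: the 5/3 are implied.
A third above D in this key is F#.
A fifth above D in this key is A.
A seventh above D in this key is C.
Together with the bass D, this spells D dominant seventh in root position.

D, F#, A, C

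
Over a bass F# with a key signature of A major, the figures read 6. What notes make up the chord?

F#, A, D

The written figures 6 are shorthand for 6/3: the 3 is implied.
A third above F# in this key is A.
A sixth above F# in this key is D.
Together with the bass F#, this spells D major in first inversion.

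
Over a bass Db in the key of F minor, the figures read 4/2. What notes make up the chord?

The written figures 4/2 are shorthand for 6/4/2: the 6 is implied.
A second above Db in this key is Eb.
A fourth above Db in this key is G.
A sixth above Db in this key is Bb.
Together with the bass Db, this spells Eb dominant seventh in third inversion.

Db, Eb, G, Bb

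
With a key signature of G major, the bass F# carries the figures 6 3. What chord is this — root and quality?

The figures 6 3 indicate a triad in first inversion.
In first inversion the root lies a sixth above the bass: a sixth above F# in G major is D.
The chord tones are F#, A, D, giving D major.

D major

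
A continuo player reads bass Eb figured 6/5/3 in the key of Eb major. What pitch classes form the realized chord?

A third above Eb in this key is G.
A fifth above Eb in this key is Bb.
A sixth above Eb in this key is C.
Together with the bass Eb, this spells C minor seventh in first inversion.

Eb, G, Bb, C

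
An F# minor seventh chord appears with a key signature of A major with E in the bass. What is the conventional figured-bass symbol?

4/2

E is the seventh of F# minor seventh, so the chord is in third inversion.
A seventh chord in third inversion is figured 6/4/2, conventionally abbreviated 4/2.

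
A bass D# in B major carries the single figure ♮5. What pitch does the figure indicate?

Counting 4 letter steps above D# lands on A; in B major, that letter is A#.
The ♮5 figure makes it natural, giving A.

A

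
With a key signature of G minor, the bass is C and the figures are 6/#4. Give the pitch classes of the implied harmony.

A fourth above C in this key is F, raised to F# by the sharp.
A sixth above C in this key is A.
Together with the bass C, this spells F# diminished in second inversion.

C, F#, A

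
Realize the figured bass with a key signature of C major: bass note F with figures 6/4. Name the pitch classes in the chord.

A fourth above F in this key is B.
A sixth above F in this key is D.
Together with the bass F, this spells B diminished in second inversion.

F, B, D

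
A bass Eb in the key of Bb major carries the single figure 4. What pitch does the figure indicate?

Counting 3 letter steps above Eb lands on A; in Bb major, that letter is A.

A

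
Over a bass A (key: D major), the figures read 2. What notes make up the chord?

The written figures 2 are shorthand for 6/4/2: the 6/4 are implied.
A second above A in this key is B.
A fourth above A in this key is D.
A sixth above A in this key is F#.
Together with the bass A, this spells B minor seventh in third inversion.

A, B, D, F#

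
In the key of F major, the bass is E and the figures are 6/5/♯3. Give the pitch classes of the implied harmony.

A third above E in this key is G, raised to G# by the sharp.
A fifth above E in this key is Bb.
A sixth above E in this key is C.
Together with the bass E, this spells C augmented seventh in first inversion.

E, G#, Bb, C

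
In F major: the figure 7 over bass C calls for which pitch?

Bb

Counting 6 letter steps above C lands on B; in F major, that letter is Bb.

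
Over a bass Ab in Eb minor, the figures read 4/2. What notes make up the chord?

Ab, Bb, Db, F

The written figures 4/2 are shorthand for 6/4/2: the 6 is implied.
A second above Ab in this key is Bb.
A fourth above Ab in this key is Db.
A sixth above Ab in this key is F.
Together with the bass Ab, this spells Bb minor seventh in third inversion.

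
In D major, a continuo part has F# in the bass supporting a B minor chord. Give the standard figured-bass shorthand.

F# is the fifth of B minor, so the chord is in second inversion.
A triad in second inversion is figured 6/4, conventionally abbreviated 6/4.

6/4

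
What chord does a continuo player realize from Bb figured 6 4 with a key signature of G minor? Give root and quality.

The figures 6 4 indicate a triad in second inversion.
In second inversion the root lies a fourth above the bass: a fourth above Bb in G minor is Eb.
The chord tones are Bb, Eb, G, giving Eb major.

Eb major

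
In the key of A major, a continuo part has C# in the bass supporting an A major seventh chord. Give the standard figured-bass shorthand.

C# is the third of A major seventh, so the chord is in first inversion.
A seventh chord in first inversion is figured 6/5/3, conventionally abbreviated 6/5.

6/5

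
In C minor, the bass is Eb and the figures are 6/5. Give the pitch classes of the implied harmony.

Eb, G, Bb, C

The written figures 6/5 are shorthand for 6/5/3: the 3 is implied.
A third above Eb in this key is G.
A fifth above Eb in this key is Bb.
A sixth above Eb in this key is C.
Together with the bass Eb, this spells C minor seventh in first inversion.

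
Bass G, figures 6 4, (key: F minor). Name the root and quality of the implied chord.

C minor

The figures 6 4 indicate a triad in second inversion.
In second inversion the root lies a fourth above the bass: a fourth above G in F minor is C.
The chord tones are G, C, Eb, giving C minor.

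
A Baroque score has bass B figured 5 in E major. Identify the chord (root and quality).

B major

The figures 5 indicate a triad in root position.
In root position the bass is the root, so the root is B.
The chord tones are B, D#, F#, giving B major.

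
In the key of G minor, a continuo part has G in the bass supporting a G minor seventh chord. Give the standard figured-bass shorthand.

G is the root of G minor seventh, so the chord is in root position.
A seventh chord in root position is figured 7/5/3, conventionally abbreviated 7.

7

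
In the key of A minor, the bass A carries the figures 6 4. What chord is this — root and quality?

The figures 6 4 indicate a triad in second inversion.
In second inversion the root lies a fourth above the bass: a fourth above A in A minor is D.
The chord tones are A, D, F, giving D minor.

D minor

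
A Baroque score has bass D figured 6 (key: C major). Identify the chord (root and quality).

B diminished

The figures 6 indicate a triad in first inversion.
In first inversion the root lies a sixth above the bass: a sixth above D in C major is B.
The chord tones are D, F, B, giving B diminished.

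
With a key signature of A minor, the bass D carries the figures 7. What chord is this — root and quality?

D minor seventh

The figures 7 indicate a seventh chord in root position.
In root position the bass is the root, so the root is D.
The chord tones are D, F, A, C, giving D minor seventh.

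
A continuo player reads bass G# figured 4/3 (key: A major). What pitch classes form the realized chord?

The written figures 4/3 are shorthand for 6/4/3: the 6 is implied.
A third above G# in this key is B.
A fourth above G# in this key is C#.
A sixth above G# in this key is E.
Together with the bass G#, this spells C# minor seventh in second inversion.

G#, B, C#, E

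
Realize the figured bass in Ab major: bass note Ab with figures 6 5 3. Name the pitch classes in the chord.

A third above Ab in this key is C.
A fifth above Ab in this key is Eb.
A sixth above Ab in this key is F.
Together with the bass Ab, this spells F minor seventh in first inversion.

Ab, C, Eb, F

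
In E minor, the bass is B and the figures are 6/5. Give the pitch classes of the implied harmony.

B, D, F#, G

The written figures 6/5 are shorthand for 6/5/3: the 3 is implied.
A third above B in this key is D.
A fifth above B in this key is F#.
A sixth above B in this key is G.
Together with the bass B, this spells G major seventh in first inversion.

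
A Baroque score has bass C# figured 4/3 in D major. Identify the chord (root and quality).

F# minor seventh

The figures 4/3 indicate a seventh chord in second inversion.
In second inversion the root lies a fourth above the bass: a fourth above C# in D major is F#.
The chord tones are C#, E, F#, A, giving F# minor seventh.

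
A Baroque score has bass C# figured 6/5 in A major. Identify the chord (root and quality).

The figures 6/5 indicate a seventh chord in first inversion.
In first inversion the root lies a sixth above the bass: a sixth above C# in A major is A.
The chord tones are C#, E, G#, A, giving A major seventh.

A major seventh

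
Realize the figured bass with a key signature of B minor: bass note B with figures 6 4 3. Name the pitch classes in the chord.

A third above B in this key is D.
A fourth above B in this key is E.
A sixth above B in this key is G.
Together with the bass B, this spells E minor seventh in second inversion.

B, D, E, G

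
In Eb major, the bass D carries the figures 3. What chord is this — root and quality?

The figures 3 indicate a triad in root position.
In root position the bass is the root, so the root is D.
The chord tones are D, F, Ab, giving D diminished.

D diminished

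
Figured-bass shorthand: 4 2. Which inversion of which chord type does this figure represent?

4 2 is shorthand for 6/4/2.
Intervals of 6/4/2 above the bass form a seventh chord; the bass is the seventh, so this is third inversion.

seventh chord, third inversion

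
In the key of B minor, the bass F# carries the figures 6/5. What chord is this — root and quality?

The figures 6/5 indicate a seventh chord in first inversion.
In first inversion the root lies a sixth above the bass: a sixth above F# in B minor is D.
The chord tones are F#, A, C#, D, giving D major seventh.

D major seventh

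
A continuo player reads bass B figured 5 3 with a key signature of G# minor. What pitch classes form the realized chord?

B, D#, F#

A third above B in this key is D#.
A fifth above B in this key is F#.
Together with the bass B, this spells B major in root position.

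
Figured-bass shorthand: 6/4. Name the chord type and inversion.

triad, second inversion

Intervals of 6/4 above the bass form a triad; the bass is the fifth, so this is second inversion.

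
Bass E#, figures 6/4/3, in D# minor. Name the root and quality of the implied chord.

A# minor seventh

The figures 6/4/3 indicate a seventh chord in second inversion.
In second inversion the root lies a fourth above the bass: a fourth above E# in D# minor is A#.
The chord tones are E#, G#, A#, C#, giving A# minor seventh.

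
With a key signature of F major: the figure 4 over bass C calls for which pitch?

F

Counting 3 letter steps above C lands on F; in F major, that letter is F.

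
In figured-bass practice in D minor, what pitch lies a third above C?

Counting 2 letter steps above C lands on E; in D minor, that letter is E.

E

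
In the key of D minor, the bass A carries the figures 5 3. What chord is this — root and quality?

A minor

The figures 5 3 indicate a triad in root position.
In root position the bass is the root, so the root is A.
The chord tones are A, C, E, giving A minor.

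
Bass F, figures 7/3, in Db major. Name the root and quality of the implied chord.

The figures 7/3 indicate a seventh chord in root position.
In root position the bass is the root, so the root is F.
The chord tones are F, Ab, C, Eb, giving F minor seventh.

F minor seventh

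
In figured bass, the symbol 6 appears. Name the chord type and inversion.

6 is shorthand for 6/3.
Intervals of 6/3 above the bass form a triad; the bass is the third, so this is first inversion.

triad, first inversion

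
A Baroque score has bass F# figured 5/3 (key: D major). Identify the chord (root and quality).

F# minor

The figures 5/3 indicate a triad in root position.
In root position the bass is the root, so the root is F#.
The chord tones are F#, A, C#, giving F# minor.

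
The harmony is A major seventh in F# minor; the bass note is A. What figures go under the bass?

A is the root of A major seventh, so the chord is in root position.
A seventh chord in root position is figured 7/5/3, conventionally abbreviated 7.

7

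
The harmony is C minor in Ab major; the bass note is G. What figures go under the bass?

6/4

G is the fifth of C minor, so the chord is in second inversion.
A triad in second inversion is figured 6/4, conventionally abbreviated 6/4.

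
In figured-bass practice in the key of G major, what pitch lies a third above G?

Counting 2 letter steps above G lands on B; in G major, that letter is B.

B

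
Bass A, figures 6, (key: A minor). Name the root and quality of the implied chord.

F major

The figures 6 indicate a triad in first inversion.
In first inversion the root lies a sixth above the bass: a sixth above A in A minor is F.
The chord tones are A, C, F, giving F major.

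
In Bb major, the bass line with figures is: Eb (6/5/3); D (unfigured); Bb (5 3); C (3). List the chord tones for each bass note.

Eb (6/5/3): Eb, G, Bb, C.
D (5/3): D, F, A.
Bb (5/3): Bb, D, F.
C (5/3): C, Eb, G.

Eb, G, Bb, C | D, F, A | Bb, D, F | C, Eb, G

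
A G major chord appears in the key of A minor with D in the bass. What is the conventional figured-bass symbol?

6/4

D is the fifth of G major, so the chord is in second inversion.
A triad in second inversion is figured 6/4, conventionally abbreviated 6/4.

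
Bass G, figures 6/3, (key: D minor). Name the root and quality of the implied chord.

E diminished

The figures 6/3 indicate a triad in first inversion.
In first inversion the root lies a sixth above the bass: a sixth above G in D minor is E.
The chord tones are G, Bb, E, giving E diminished.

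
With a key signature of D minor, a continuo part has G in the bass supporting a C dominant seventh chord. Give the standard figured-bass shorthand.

4/3

G is the fifth of C dominant seventh, so the chord is in second inversion.
A seventh chord in second inversion is figured 6/4/3, conventionally abbreviated 4/3.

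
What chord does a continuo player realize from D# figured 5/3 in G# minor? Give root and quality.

D# minor

The figures 5/3 indicate a triad in root position.
In root position the bass is the root, so the root is D#.
The chord tones are D#, F#, A#, giving D# minor.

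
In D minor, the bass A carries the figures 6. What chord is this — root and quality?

The figures 6 indicate a triad in first inversion.
In first inversion the root lies a sixth above the bass: a sixth above A in D minor is F.
The chord tones are A, C, F, giving F major.

F major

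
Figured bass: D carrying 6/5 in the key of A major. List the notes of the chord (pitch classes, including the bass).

D, F#, A, B

The written figures 6/5 are shorthand for 6/5/3: the 3 is implied.
A third above D in this key is F#.
A fifth above D in this key is A.
A sixth above D in this key is B.
Together with the bass D, this spells B minor seventh in first inversion.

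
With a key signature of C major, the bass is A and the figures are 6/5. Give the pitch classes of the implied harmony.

A, C, E, F

The written figures 6/5 are shorthand for 6/5/3: the 3 is implied.
A third above A in this key is C.
A fifth above A in this key is E.
A sixth above A in this key is F.
Together with the bass A, this spells F major seventh in first inversion.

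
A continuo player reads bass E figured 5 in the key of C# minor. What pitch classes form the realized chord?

The written figures 5 are shorthand for 5/3: the 3 is implied.
A third above E in this key is G#.
A fifth above E in this key is B.
Together with the bass E, this spells E major in root position.

E, G#, B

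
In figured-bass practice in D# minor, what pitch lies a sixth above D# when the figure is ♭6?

Counting 5 letter steps above D# lands on B; in D# minor, that letter is B.
The b6 figure lowers it a semitone, giving Bb.

Bb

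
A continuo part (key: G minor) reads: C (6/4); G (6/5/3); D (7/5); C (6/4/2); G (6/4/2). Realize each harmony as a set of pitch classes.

C (6/4): C, F, A.
G (6/5/3): G, Bb, D, Eb.
D (7/5/3): D, F, A, C.
C (6/4/2): C, D, F, A.
G (6/4/2): G, A, C, Eb.

C, F, A | G, Bb, D, Eb | D, F, A, C | C, D, F, A | G, A, C, Eb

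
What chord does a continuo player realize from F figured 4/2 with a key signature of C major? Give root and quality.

The figures 4/2 indicate a seventh chord in third inversion.
In third inversion the root lies a second above the bass: a second above F in C major is G.
The chord tones are F, G, B, D, giving G dominant seventh.

G dominant seventh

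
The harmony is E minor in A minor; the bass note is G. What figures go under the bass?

G is the third of E minor, so the chord is in first inversion.
A triad in first inversion is figured 6/3, conventionally abbreviated 6.

6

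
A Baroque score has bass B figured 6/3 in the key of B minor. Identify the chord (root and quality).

The figures 6/3 indicate a triad in first inversion.
In first inversion the root lies a sixth above the bass: a sixth above B in B minor is G.
The chord tones are B, D, G, giving G major.

G major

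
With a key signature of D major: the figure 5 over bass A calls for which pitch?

E

Counting 4 letter steps above A lands on E; in D major, that letter is E.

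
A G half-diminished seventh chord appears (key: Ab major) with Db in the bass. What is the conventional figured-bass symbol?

4/3

Db is the fifth of G half-diminished seventh, so the chord is in second inversion.
A seventh chord in second inversion is figured 6/4/3, conventionally abbreviated 4/3.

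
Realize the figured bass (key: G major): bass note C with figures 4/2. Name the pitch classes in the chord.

C, D, F#, A

The written figures 4/2 are shorthand for 6/4/2: the 6 is implied.
A second above C in this key is D.
A fourth above C in this key is F#.
A sixth above C in this key is A.
Together with the bass C, this spells D dominant seventh in third inversion.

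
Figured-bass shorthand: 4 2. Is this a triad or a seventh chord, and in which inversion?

seventh chord, third inversion

4 2 is shorthand for 6/4/2.
Intervals of 6/4/2 above the bass form a seventh chord; the bass is the seventh, so this is third inversion.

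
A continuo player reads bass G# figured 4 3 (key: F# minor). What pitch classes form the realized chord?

The written figures 4 3 are shorthand for 6/4/3: the 6 is implied.
A third above G# in this key is B.
A fourth above G# in this key is C#.
A sixth above G# in this key is E.
Together with the bass G#, this spells C# minor seventh in second inversion.

G#, B, C#, E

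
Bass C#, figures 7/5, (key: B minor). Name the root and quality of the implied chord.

C# half-diminished seventh

The figures 7/5 indicate a seventh chord in root position.
In root position the bass is the root, so the root is C#.
The chord tones are C#, E, G, B, giving C# half-diminished seventh.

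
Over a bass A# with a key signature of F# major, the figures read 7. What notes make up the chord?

A#, C#, E#, G#

The written figures 7 are shorthand for 7/5/3: the 5/3 are implied.
A third above A# in this key is C#.
A fifth above A# in this key is E#.
A seventh above A# in this key is G#.
Together with the bass A#, this spells A# minor seventh in root position.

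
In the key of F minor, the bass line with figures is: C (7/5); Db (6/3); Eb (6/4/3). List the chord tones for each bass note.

C (7/5/3): C, Eb, G, Bb.
Db (6/3): Db, F, Bb.
Eb (6/4/3): Eb, G, Ab, C.

C, Eb, G, Bb | Db, F, Bb | Eb, G, Ab, C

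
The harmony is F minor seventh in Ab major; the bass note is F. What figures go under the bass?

7

F is the root of F minor seventh, so the chord is in root position.
A seventh chord in root position is figured 7/5/3, conventionally abbreviated 7.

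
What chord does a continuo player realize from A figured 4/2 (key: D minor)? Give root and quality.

Bb major seventh

The figures 4/2 indicate a seventh chord in third inversion.
In third inversion the root lies a second above the bass: a second above A in D minor is Bb.
The chord tones are A, Bb, D, F, giving Bb major seventh.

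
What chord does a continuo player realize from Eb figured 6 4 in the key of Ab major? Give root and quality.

The figures 6 4 indicate a triad in second inversion.
In second inversion the root lies a fourth above the bass: a fourth above Eb in Ab major is Ab.
The chord tones are Eb, Ab, C, giving Ab major.

Ab major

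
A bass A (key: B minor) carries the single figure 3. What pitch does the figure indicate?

Counting 2 letter steps above A lands on C; in B minor, that letter is C#.

C#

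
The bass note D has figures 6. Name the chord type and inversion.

6 is shorthand for 6/3.
Intervals of 6/3 above the bass form a triad; the bass is the third, so this is first inversion.

triad, first inversion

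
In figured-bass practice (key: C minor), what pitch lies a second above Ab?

Counting 1 letter step above Ab lands on B; in C minor, that letter is Bb.

Bb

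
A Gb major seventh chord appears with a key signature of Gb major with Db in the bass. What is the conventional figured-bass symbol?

4/3

Db is the fifth of Gb major seventh, so the chord is in second inversion.
A seventh chord in second inversion is figured 6/4/3, conventionally abbreviated 4/3.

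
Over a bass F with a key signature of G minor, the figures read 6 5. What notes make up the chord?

F, A, C, D

The written figures 6 5 are shorthand for 6/5/3: the 3 is implied.
A third above F in this key is A.
A fifth above F in this key is C.
A sixth above F in this key is D.
Together with the bass F, this spells D minor seventh in first inversion.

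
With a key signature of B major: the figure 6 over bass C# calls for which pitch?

Counting 5 letter steps above C# lands on A; in B major, that letter is A#.

A#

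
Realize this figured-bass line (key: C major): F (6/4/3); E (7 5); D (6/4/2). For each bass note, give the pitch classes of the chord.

F, A, B, D | E, G, B, D | D, E, G, B

F (6/4/3): F, A, B, D.
E (7/5/3): E, G, B, D.
D (6/4/2): D, E, G, B.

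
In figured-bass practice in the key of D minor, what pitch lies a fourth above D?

Counting 3 letter steps above D lands on G; in D minor, that letter is G.

G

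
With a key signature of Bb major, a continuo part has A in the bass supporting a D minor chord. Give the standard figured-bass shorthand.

6/4

A is the fifth of D minor, so the chord is in second inversion.
A triad in second inversion is figured 6/4, conventionally abbreviated 6/4.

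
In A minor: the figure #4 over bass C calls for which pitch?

F#

Counting 3 letter steps above C lands on F; in A minor, that letter is F.
The #4 figure raises it a semitone, giving F#.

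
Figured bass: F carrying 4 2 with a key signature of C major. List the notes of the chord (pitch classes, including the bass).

F, G, B, D

The written figures 4 2 are shorthand for 6/4/2: the 6 is implied.
A second above F in this key is G.
A fourth above F in this key is B.
A sixth above F in this key is D.
Together with the bass F, this spells G dominant seventh in third inversion.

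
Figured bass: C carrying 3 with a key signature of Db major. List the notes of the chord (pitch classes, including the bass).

The written figures 3 are shorthand for 5/3: the 5 is implied.
A third above C in this key is Eb.
A fifth above C in this key is Gb.
Together with the bass C, this spells C diminished in root position.

C, Eb, Gb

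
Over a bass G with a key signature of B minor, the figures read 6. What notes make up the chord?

The written figures 6 are shorthand for 6/3: the 3 is implied.
A third above G in this key is B.
A sixth above G in this key is E.
Together with the bass G, this spells E minor in first inversion.

G, B, E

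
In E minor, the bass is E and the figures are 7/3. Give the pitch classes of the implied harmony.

The written figures 7/3 are shorthand for 7/5/3: the 5 is implied.
A third above E in this key is G.
A fifth above E in this key is B.
A seventh above E in this key is D.
Together with the bass E, this spells E minor seventh in root position.

E, G, B, D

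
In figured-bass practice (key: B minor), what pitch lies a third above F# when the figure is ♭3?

Ab

Counting 2 letter steps above F# lands on A; in B minor, that letter is A.
The b3 figure lowers it a semitone, giving Ab.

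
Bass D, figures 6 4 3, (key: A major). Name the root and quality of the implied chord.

The figures 6 4 3 indicate a seventh chord in second inversion.
In second inversion the root lies a fourth above the bass: a fourth above D in A major is G#.
The chord tones are D, F#, G#, B, giving G# half-diminished seventh.

G# half-diminished seventh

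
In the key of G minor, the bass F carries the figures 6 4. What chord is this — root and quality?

Bb major

The figures 6 4 indicate a triad in second inversion.
In second inversion the root lies a fourth above the bass: a fourth above F in G minor is Bb.
The chord tones are F, Bb, D, giving Bb major.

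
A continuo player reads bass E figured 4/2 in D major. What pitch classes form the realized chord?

The written figures 4/2 are shorthand for 6/4/2: the 6 is implied.
A second above E in this key is F#.
A fourth above E in this key is A.
A sixth above E in this key is C#.
Together with the bass E, this spells F# minor seventh in third inversion.

E, F#, A, C#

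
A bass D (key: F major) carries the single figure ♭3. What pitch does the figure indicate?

Fb

Counting 2 letter steps above D lands on F; in F major, that letter is F.
The b3 figure lowers it a semitone, giving Fb.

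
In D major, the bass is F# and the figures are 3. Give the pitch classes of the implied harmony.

F#, A, C#

The written figures 3 are shorthand for 5/3: the 5 is implied.
A third above F# in this key is A.
A fifth above F# in this key is C#.
Together with the bass F#, this spells F# minor in root position.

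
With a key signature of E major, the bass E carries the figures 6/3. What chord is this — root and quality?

C# minor

The figures 6/3 indicate a triad in first inversion.
In first inversion the root lies a sixth above the bass: a sixth above E in E major is C#.
The chord tones are E, G#, C#, giving C# minor.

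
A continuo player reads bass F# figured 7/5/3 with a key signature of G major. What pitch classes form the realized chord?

F#, A, C, E

A third above F# in this key is A.
A fifth above F# in this key is C.
A seventh above F# in this key is E.
Together with the bass F#, this spells F# half-diminished seventh in root position.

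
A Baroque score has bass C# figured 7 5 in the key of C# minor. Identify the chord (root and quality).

The figures 7 5 indicate a seventh chord in root position.
In root position the bass is the root, so the root is C#.
The chord tones are C#, E, G#, B, giving C# minor seventh.

C# minor seventh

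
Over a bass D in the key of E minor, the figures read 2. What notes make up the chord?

D, E, G, B

The written figures 2 are shorthand for 6/4/2: the 6/4 are implied.
A second above D in this key is E.
A fourth above D in this key is G.
A sixth above D in this key is B.
Together with the bass D, this spells E minor seventh in third inversion.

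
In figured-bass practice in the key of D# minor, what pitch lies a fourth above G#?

C#

Counting 3 letter steps above G# lands on C; in D# minor, that letter is C#.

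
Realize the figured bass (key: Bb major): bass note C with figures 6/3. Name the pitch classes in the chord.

A third above C in this key is Eb.
A sixth above C in this key is A.
Together with the bass C, this spells A diminished in first inversion.

C, Eb, A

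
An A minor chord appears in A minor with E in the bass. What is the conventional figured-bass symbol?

E is the fifth of A minor, so the chord is in second inversion.
A triad in second inversion is figured 6/4, conventionally abbreviated 6/4.

6/4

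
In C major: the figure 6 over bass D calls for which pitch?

B

Counting 5 letter steps above D lands on B; in C major, that letter is B.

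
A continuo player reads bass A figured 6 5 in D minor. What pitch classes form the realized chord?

A, C, E, F

The written figures 6 5 are shorthand for 6/5/3: the 3 is implied.
A third above A in this key is C.
A fifth above A in this key is E.
A sixth above A in this key is F.
Together with the bass A, this spells F major seventh in first inversion.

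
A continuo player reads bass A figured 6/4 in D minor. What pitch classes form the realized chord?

A fourth above A in this key is D.
A sixth above A in this key is F.
Together with the bass A, this spells D minor in second inversion.

A, D, F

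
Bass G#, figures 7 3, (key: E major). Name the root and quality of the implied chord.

The figures 7 3 indicate a seventh chord in root position.
In root position the bass is the root, so the root is G#.
The chord tones are G#, B, D#, F#, giving G# minor seventh.

G# minor seventh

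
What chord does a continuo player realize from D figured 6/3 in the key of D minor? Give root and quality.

The figures 6/3 indicate a triad in first inversion.
In first inversion the root lies a sixth above the bass: a sixth above D in D minor is Bb.
The chord tones are D, F, Bb, giving Bb major.

Bb major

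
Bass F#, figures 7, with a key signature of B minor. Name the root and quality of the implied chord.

F# minor seventh

The figures 7 indicate a seventh chord in root position.
In root position the bass is the root, so the root is F#.
The chord tones are F#, A, C#, E, giving F# minor seventh.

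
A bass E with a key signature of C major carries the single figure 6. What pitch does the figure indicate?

C

Counting 5 letter steps above E lands on C; in C major, that letter is C.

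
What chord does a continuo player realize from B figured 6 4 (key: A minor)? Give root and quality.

The figures 6 4 indicate a triad in second inversion.
In second inversion the root lies a fourth above the bass: a fourth above B in A minor is E.
The chord tones are B, E, G, giving E minor.

E minor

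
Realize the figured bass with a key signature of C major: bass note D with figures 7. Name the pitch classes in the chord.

The written figures 7 are shorthand for 7/5/3: the 5/3 are implied.
A third above D in this key is F.
A fifth above D in this key is A.
A seventh above D in this key is C.
Together with the bass D, this spells D minor seventh in root position.

D, F, A, C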